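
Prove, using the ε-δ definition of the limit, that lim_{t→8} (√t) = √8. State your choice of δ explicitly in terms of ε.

δ = min(8, √8·ε)

Suppose ε > 0. We want δ > 0 such that 0 < |t − 8| < δ implies |√t − √8| < ε.
Rationalise: √t − √8 = (t − 8)/(√t + √8), so |√t − √8| = |t − 8|/(√t + √8).
Restrict δ ≤ 8 so that |t − 8| < 8 forces t > 0, and then √t + √8 > √8.
Hence |√t − √8| < |t − 8|/√8, which is < ε once |t − 8| < √8·ε.
Take δ = min(8, √8·ε). If 0 < |t − 8| < δ then t > 0 and |√t − √8| < |t − 8|/√8 < ε.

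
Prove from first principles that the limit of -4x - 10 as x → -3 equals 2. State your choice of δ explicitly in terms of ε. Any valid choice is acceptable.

δ = ε/4

Let ε > 0 be given. We need δ > 0 so that 0 < |x + 3| < δ implies |(-4x - 10) − 2| < ε.
Since (-4x - 10) − 2 = -4(x + 3), we have |(-4x - 10) − 2| = 4|x + 3|.
So 4|x + 3| < ε exactly when |x + 3| < ε/4.
Take δ = ε/4. If 0 < |x + 3| < δ then |(-4x - 10) − 2| = 4|x + 3| < 4·(ε/4) = ε.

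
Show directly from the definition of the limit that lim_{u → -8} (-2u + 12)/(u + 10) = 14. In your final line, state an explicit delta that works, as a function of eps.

Suppose eps > 0. We want delta > 0 with 0 < |u + 8| < delta ⇒ |(-2u + 12)/(u + 10) − 14| < eps.
Combining over a common denominator, (-2u + 12)/(u + 10) − 14 = [(-2u + 12)·2 − 28·(u + 10)] / [2·(u + 10)] = -32(u + 8) / (2(u + 10)).
So |(-2u + 12)/(u + 10) − 14| = 32|u + 8| / (2·|u + 10|).
Restrict delta ≤ 1. Then |u + 8| < 1 gives |u + 10| = |(u + 8) + 2| ≥ 2 − 1 = 1.
Hence |(-2u + 12)/(u + 10) − 14| < 32|u + 8|/(2·1) = 16|u + 8|, which is < eps once |u + 8| < (1/16)eps.
Take delta = min(1, (1/16)eps). Then 0 < |u + 8| < delta forces both bounds, so |(-2u + 12)/(u + 10) − 14| < eps.

delta = min(1, (1/16)eps)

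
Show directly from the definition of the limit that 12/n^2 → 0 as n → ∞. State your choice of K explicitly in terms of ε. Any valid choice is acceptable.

K = (12/ε)^{1/2}

Let ε > 0 be given. For n ≥ 1, |12/n^2 − 0| = 12/n^2.
12/n^2 < ε ⇔ n^2 > 12/ε ⇔ n > (12/ε)^{1/2}.
Take K = (12/ε)^{1/2}. Then n > K implies 12/n^2 < ε.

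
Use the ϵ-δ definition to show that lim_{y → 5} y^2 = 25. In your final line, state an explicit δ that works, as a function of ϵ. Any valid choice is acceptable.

δ = min(2, ϵ/12)

Let ϵ > 0 be given. We seek δ > 0 with 0 < |y − 5| < δ ⇒ |y^2 − 25| < ϵ.
Factor: y^2 − 25 = (y − 5)(y + 5), so |y^2 − 25| = |y − 5|·|y + 5|.
Restrict δ ≤ 2. Then |y − 5| < 2 gives |y| < 7, so by the triangle inequality |y + 5| ≤ 7 + 5 = 12.
Hence |y^2 − 25| ≤ 12|y − 5|, which is < ϵ once |y − 5| < ϵ/12.
Take δ = min(2, ϵ/12). If 0 < |y − 5| < δ then both bounds hold and |y^2 − 25| ≤ 12|y − 5| < 12·(ϵ/12) = ϵ.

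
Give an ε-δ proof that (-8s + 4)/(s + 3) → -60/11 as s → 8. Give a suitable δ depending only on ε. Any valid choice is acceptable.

δ = min(11/2, (121/56)ε)

Let ε > 0 be given. We want δ > 0 with 0 < |s − 8| < δ ⇒ |(-8s + 4)/(s + 3) + 60/11| < ε.
Combining over a common denominator, (-8s + 4)/(s + 3) + 60/11 = [(-8s + 4)·11 − (-60)·(s + 3)] / [11·(s + 3)] = -28(s − 8) / (11(s + 3)).
So |(-8s + 4)/(s + 3) + 60/11| = 28|s − 8| / (11·|s + 3|).
Restrict δ ≤ 11/2. Then |s − 8| < 11/2 gives |s + 3| = |(s − 8) + 11| ≥ 11 − 11/2 = 11/2.
Hence |(-8s + 4)/(s + 3) + 60/11| < 28|s − 8|/(11·(11/2)) = (56/121)|s − 8|, which is < ε once |s − 8| < (121/56)ε.
Take δ = min(11/2, (121/56)ε). Then 0 < |s − 8| < δ forces both bounds, so |(-8s + 4)/(s + 3) + 60/11| < ε.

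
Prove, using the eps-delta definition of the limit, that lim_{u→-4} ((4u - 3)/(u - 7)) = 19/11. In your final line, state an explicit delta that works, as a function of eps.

Suppose eps > 0. We want delta > 0 with 0 < |u + 4| < delta ⇒ |(4u - 3)/(u - 7) − (19/11)| < eps.
Combining over a common denominator, (4u - 3)/(u - 7) − (19/11) = [(4u - 3)·(-11) − (-19)·(u - 7)] / [(-11)·(u - 7)] = -25(u + 4) / ((-11)(u - 7)).
So |(4u - 3)/(u - 7) − (19/11)| = 25|u + 4| / (11·|u − 7|).
Require delta ≤ 11/2, so |u − 7| ≥ |-11| − |u + 4| > 11 − 11/2 = 11/2.
Hence |(4u - 3)/(u - 7) − (19/11)| < 25|u + 4|/(11·(11/2)) = (50/121)|u + 4|, which is < eps once |u + 4| < (121/50)eps.
Take delta = min(11/2, (121/50)eps). Then 0 < |u + 4| < delta forces both bounds, so |(4u - 3)/(u - 7) − (19/11)| < eps.

delta = min(11/2, (121/50)eps)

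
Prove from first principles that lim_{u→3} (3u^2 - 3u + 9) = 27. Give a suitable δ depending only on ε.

δ = min(2, ε/21)

Let ε > 0. We want δ > 0 such that 0 < |u − 3| < δ implies |(3u^2 - 3u + 9) − 27| < ε.
(3u^2 - 3u + 9) − 27 = 3u^2 - 3u - 18 = (u − 3)(3u + 6).
So |(3u^2 - 3u + 9) − 27| = |u − 3|·|3u + 6|.
Assume first that |u − 3| < 2, so |u| < 5. Then |3u + 6| ≤ 3·5 + 6 = 21.
Hence |(3u^2 - 3u + 9) − 27| ≤ 21|u − 3| < ε provided |u − 3| < ε/21.
Choosing δ = min(2, ε/21) ensures both conditions, hence |(3u^2 - 3u + 9) − 27| < ε.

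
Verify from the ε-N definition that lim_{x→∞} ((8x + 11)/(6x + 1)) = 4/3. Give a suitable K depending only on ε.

Let ε > 0 be given. We seek K > 0 such that x > K implies |(8x + 11)/(6x + 1) − (4/3)| < ε.
(8x + 11)/(6x + 1) − (4/3) = (6(8x + 11) − 8(6x + 1)) / (6(6x + 1)) = 58/(6(6x + 1)).
For x > 0 we have 6x + 1 > 6x, so |(8x + 11)/(6x + 1) − (4/3)| = 58/(6(6x + 1)) < 58/(6·6x) = (29/18)/x.
Thus |(8x + 11)/(6x + 1) − (4/3)| < ε whenever x > (29/18)/ε.
Take K = (29/18)/ε. If x > K then |(8x + 11)/(6x + 1) − (4/3)| < (29/18)/x < ε.

K = (29/18)/ε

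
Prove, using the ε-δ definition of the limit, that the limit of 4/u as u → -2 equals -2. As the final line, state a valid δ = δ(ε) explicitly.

δ = min(1, (1/2)ε)

Suppose ε > 0. We seek δ > 0 such that 0 < |u + 2| < δ implies |4/u + 2| < ε.
|4/u + 2| = 4·|-2 − u|/(2·|u|) = 4|u + 2|/(2|u|).
Require δ ≤ 1 so that |u| > 2 − 1 = 1, hence 2|u| > 2.
Then |4/u + 2| < 4|u + 2|/2, which is < ε when |u + 2| < (1/2)ε.
Take δ = min(1, (1/2)ε). Then 0 < |u + 2| < δ gives both |u + 2| < 1 and |u + 2| < (1/2)ε, so |4/u + 2| < ε.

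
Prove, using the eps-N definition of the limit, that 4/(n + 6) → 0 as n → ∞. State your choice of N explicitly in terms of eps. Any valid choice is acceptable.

Fix eps > 0. For n ≥ 1, |4/(n + 6) − 0| = 4/(n + 6) ≤ 4/n.
We need 4/n < eps, i.e. n > 4/eps.
Take N = 4/eps. If n > N then |4/(n + 6)| ≤ 4/n < eps.

N = 4/eps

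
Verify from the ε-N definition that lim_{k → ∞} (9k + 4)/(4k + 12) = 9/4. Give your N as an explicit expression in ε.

N = (23/4)/ε

Fix ε > 0. For k ≥ 1, |(9k + 4)/(4k + 12) − (9/4)| = |-92|/(4(4k + 12)) = 92/(4(4k + 12)).
Since 4k + 12 ≥ 4k for k ≥ 1, this is ≤ 92/(4·4k) = (23/4)/k.
So |(9k + 4)/(4k + 12) − (9/4)| < ε whenever k > (23/4)/ε.
Take N = (23/4)/ε. If k > N then |(9k + 4)/(4k + 12) − (9/4)| ≤ (23/4)/k < ε.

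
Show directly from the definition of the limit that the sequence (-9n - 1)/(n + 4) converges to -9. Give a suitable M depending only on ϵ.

Fix ϵ > 0. For n ≥ 1, |(-9n - 1)/(n + 4) + 9| = |35|/((n + 4)) = 35/((n + 4)).
Since n + 4 ≥ n for n ≥ 1, this is ≤ 35/(n) = 35/n.
So |(-9n - 1)/(n + 4) + 9| < ϵ whenever n > 35/ϵ.
Take M = 35/ϵ. If n > M then |(-9n - 1)/(n + 4) + 9| ≤ 35/n < ϵ.

M = 35/ϵ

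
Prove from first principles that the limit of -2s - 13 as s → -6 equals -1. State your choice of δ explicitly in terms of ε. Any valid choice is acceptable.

δ = ε/2

Fix ε > 0. We need δ > 0 so that 0 < |s + 6| < δ implies |(-2s - 13) + 1| < ε.
Since (-2s - 13) + 1 = -2(s + 6), we have |(-2s - 13) + 1| = 2|s + 6|.
So 2|s + 6| < ε exactly when |s + 6| < ε/2.
Take δ = ε/2. If 0 < |s + 6| < δ then |(-2s - 13) + 1| = 2|s + 6| < 2·(ε/2) = ε.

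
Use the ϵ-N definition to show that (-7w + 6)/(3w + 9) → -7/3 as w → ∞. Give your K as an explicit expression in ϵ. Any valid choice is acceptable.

Let ϵ > 0. We seek K > 0 such that w > K implies |(-7w + 6)/(3w + 9) + 7/3| < ϵ.
(-7w + 6)/(3w + 9) + 7/3 = (3(-7w + 6) − (-7)(3w + 9)) / (3(3w + 9)) = 81/(3(3w + 9)).
For w > 0 we have 3w + 9 > 3w, so |(-7w + 6)/(3w + 9) + 7/3| = 81/(3(3w + 9)) < 81/(3·3w) = 9/w.
Thus |(-7w + 6)/(3w + 9) + 7/3| < ϵ whenever w > 9/ϵ.
Take K = 9/ϵ. If w > K then |(-7w + 6)/(3w + 9) + 7/3| < 9/w < ϵ.

K = 9/ϵ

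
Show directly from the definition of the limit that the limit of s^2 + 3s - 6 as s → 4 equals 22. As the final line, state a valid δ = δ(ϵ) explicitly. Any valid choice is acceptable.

Suppose ϵ > 0. We want δ > 0 such that 0 < |s − 4| < δ implies |(s^2 + 3s - 6) − 22| < ϵ.
(s^2 + 3s - 6) − 22 = s^2 + 3s - 28 = (s − 4)(s + 7).
So |(s^2 + 3s - 6) − 22| = |s − 4|·|s + 7|.
Require δ ≤ 1. Then |s − 4| < 1 gives |s| < 5, and by the triangle inequality |s + 7| ≤ 5 + 7 = 12.
Hence |(s^2 + 3s - 6) − 22| ≤ 12|s − 4| < ϵ provided |s − 4| < ϵ/12.
Choosing δ = min(1, ϵ/12) ensures both conditions, hence |(s^2 + 3s - 6) − 22| < ϵ.

δ = min(1, ϵ/12)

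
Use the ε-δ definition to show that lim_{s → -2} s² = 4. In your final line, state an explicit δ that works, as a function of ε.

δ = min(2, ε/6)

Let ε > 0 be given. We seek δ > 0 with 0 < |s + 2| < δ ⇒ |s² − 4| < ε.
Factor: s² − 4 = (s + 2)(s - 2), so |s² − 4| = |s + 2|·|s - 2|.
Restrict δ ≤ 2. Then |s + 2| < 2 gives |s| < 4, so by the triangle inequality |s - 2| ≤ 4 + 2 = 6.
Hence |s² − 4| ≤ 6|s + 2|, which is < ε once |s + 2| < ε/6.
Take δ = min(2, ε/6). If 0 < |s + 2| < δ then both bounds hold and |s² − 4| ≤ 6|s + 2| < 6·(ε/6) = ε.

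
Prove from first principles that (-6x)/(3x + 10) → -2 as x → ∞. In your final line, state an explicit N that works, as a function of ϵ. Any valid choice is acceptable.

Suppose ϵ > 0. We seek N > 0 such that x > N implies |(-6x)/(3x + 10) + 2| < ϵ.
(-6x)/(3x + 10) + 2 = (3(-6x) − (-6)(3x + 10)) / (3(3x + 10)) = 60/(3(3x + 10)).
For x > 0 we have 3x + 10 > 3x, so |(-6x)/(3x + 10) + 2| = 60/(3(3x + 10)) < 60/(3·3x) = (20/3)/x.
Thus |(-6x)/(3x + 10) + 2| < ϵ whenever x > (20/3)/ϵ.
Take N = (20/3)/ϵ. If x > N then |(-6x)/(3x + 10) + 2| < (20/3)/x < ϵ.

N = (20/3)/ϵ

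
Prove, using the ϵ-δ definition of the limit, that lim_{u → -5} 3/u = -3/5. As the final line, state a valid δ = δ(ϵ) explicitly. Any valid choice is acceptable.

δ = min(5/2, (25/6)ϵ)

Let ϵ > 0 be given. We seek δ > 0 such that 0 < |u + 5| < δ implies |3/u + 3/5| < ϵ.
|3/u + 3/5| = 3·|-5 − u|/(5·|u|) = 3|u + 5|/(5|u|).
Require δ ≤ 5/2 so that |u| > 5 − 5/2 = 5/2, hence 5|u| > 25/2.
Then |3/u + 3/5| < 3|u + 5|/(25/2), which is < ϵ when |u + 5| < (25/6)ϵ.
Take δ = min(5/2, (25/6)ϵ). Then 0 < |u + 5| < δ gives both |u + 5| < 5/2 and |u + 5| < (25/6)ϵ, so |3/u + 3/5| < ϵ.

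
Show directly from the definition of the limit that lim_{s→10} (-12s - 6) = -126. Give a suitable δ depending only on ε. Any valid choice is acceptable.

δ = ε/12

Let ε > 0 be given. We need δ > 0 so that 0 < |s − 10| < δ implies |(-12s - 6) + 126| < ε.
|(-12s - 6) + 126| = |-12s + 120| = 12|s − 10|.
So 12|s − 10| < ε exactly when |s − 10| < ε/12.
Choosing δ = ε/12 gives |(-12s - 6) + 126| = 12|s − 10| < ε whenever |s − 10| < δ.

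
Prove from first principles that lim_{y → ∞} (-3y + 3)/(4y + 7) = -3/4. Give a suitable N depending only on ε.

N = (33/16)/ε

Fix ε > 0. We seek N > 0 such that y > N implies |(-3y + 3)/(4y + 7) + 3/4| < ε.
(-3y + 3)/(4y + 7) + 3/4 = (4(-3y + 3) − (-3)(4y + 7)) / (4(4y + 7)) = 33/(4(4y + 7)).
For y > 0 we have 4y + 7 > 4y, so |(-3y + 3)/(4y + 7) + 3/4| = 33/(4(4y + 7)) < 33/(4·4y) = (33/16)/y.
Thus |(-3y + 3)/(4y + 7) + 3/4| < ε whenever y > (33/16)/ε.
Take N = (33/16)/ε. If y > N then |(-3y + 3)/(4y + 7) + 3/4| < (33/16)/y < ε.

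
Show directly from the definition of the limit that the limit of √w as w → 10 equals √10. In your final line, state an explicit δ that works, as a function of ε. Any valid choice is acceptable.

Let ε > 0. We want δ > 0 such that 0 < |w − 10| < δ implies |√w − √10| < ε.
Rationalise: √w − √10 = (w − 10)/(√w + √10), so |√w − √10| = |w − 10|/(√w + √10).
Restrict δ ≤ 10 so that |w − 10| < 10 forces w > 0, and then √w + √10 > √10.
Hence |√w − √10| < |w − 10|/√10, which is < ε once |w − 10| < √10·ε.
Take δ = min(10, √10·ε). If 0 < |w − 10| < δ then w > 0 and |√w − √10| < |w − 10|/√10 < ε.

δ = min(10, √10·ε)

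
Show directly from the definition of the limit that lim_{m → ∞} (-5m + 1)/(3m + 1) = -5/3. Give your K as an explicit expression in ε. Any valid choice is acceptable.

Let ε > 0 be given. For m ≥ 1, |(-5m + 1)/(3m + 1) + 5/3| = |8|/(3(3m + 1)) = 8/(3(3m + 1)).
Since 3m + 1 ≥ 3m for m ≥ 1, this is ≤ 8/(3·3m) = (8/9)/m.
So |(-5m + 1)/(3m + 1) + 5/3| < ε whenever m > (8/9)/ε.
Take K = (8/9)/ε. If m > K then |(-5m + 1)/(3m + 1) + 5/3| ≤ (8/9)/m < ε.

K = (8/9)/ε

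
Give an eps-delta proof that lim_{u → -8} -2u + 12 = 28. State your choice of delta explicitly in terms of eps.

Let eps > 0 be given. We need delta > 0 so that 0 < |u + 8| < delta implies |(-2u + 12) − 28| < eps.
Since (-2u + 12) − 28 = -2(u + 8), we have |(-2u + 12) − 28| = 2|u + 8|.
Thus it suffices that |u + 8| < eps/2.
Choosing delta = eps/2 gives |(-2u + 12) − 28| = 2|u + 8| < eps whenever |u + 8| < delta.

delta = eps/2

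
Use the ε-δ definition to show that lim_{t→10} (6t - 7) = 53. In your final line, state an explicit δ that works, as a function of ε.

δ = ε/6

Let ε > 0 be given. We need δ > 0 so that 0 < |t − 10| < δ implies |(6t - 7) − 53| < ε.
Since (6t - 7) − 53 = 6(t − 10), we have |(6t - 7) − 53| = 6|t − 10|.
Thus it suffices that |t − 10| < ε/6.
Take δ = ε/6. If 0 < |t − 10| < δ then |(6t - 7) − 53| = 6|t − 10| < 6·(ε/6) = ε.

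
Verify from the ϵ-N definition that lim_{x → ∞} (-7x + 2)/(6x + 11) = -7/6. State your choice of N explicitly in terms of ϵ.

N = (89/36)/ϵ

Let ϵ > 0 be given. We seek N > 0 such that x > N implies |(-7x + 2)/(6x + 11) + 7/6| < ϵ.
(-7x + 2)/(6x + 11) + 7/6 = (6(-7x + 2) − (-7)(6x + 11)) / (6(6x + 11)) = 89/(6(6x + 11)).
For x > 0 we have 6x + 11 > 6x, so |(-7x + 2)/(6x + 11) + 7/6| = 89/(6(6x + 11)) < 89/(6·6x) = (89/36)/x.
Thus |(-7x + 2)/(6x + 11) + 7/6| < ϵ whenever x > (89/36)/ϵ.
Take N = (89/36)/ϵ. If x > N then |(-7x + 2)/(6x + 11) + 7/6| < (89/36)/x < ϵ.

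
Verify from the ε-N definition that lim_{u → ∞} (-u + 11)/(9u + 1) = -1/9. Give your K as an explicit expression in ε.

Let ε > 0. We seek K > 0 such that u > K implies |(-u + 11)/(9u + 1) + 1/9| < ε.
(-u + 11)/(9u + 1) + 1/9 = (9(-u + 11) − (-1)(9u + 1)) / (9(9u + 1)) = 100/(9(9u + 1)).
For u > 0 we have 9u + 1 > 9u, so |(-u + 11)/(9u + 1) + 1/9| = 100/(9(9u + 1)) < 100/(9·9u) = (100/81)/u.
Thus |(-u + 11)/(9u + 1) + 1/9| < ε whenever u > (100/81)/ε.
Take K = (100/81)/ε. If u > K then |(-u + 11)/(9u + 1) + 1/9| < (100/81)/u < ε.

K = (100/81)/ε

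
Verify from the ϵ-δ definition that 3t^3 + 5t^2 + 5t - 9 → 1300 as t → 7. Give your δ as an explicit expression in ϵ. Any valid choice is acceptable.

Fix ϵ > 0. We want δ > 0 such that 0 < |t − 7| < δ implies |(3t^3 + 5t^2 + 5t - 9) − 1300| < ϵ.
(3t^3 + 5t^2 + 5t - 9) − 1300 = 3t^3 + 5t^2 + 5t - 1309 = (t − 7)(3t^2 + 26t + 187).
So |(3t^3 + 5t^2 + 5t - 9) − 1300| = |t − 7|·|3t^2 + 26t + 187|.
Assume first that |t − 7| < 2, so |t| < 9. Then |3t^2 + 26t + 187| ≤ 3·9^2 + 26·9 + 187 = 664.
Hence |(3t^3 + 5t^2 + 5t - 9) − 1300| ≤ 664|t − 7| < ϵ provided |t − 7| < ϵ/664.
Choosing δ = min(2, ϵ/664) ensures both conditions, hence |(3t^3 + 5t^2 + 5t - 9) − 1300| < ϵ.

δ = min(2, ϵ/664)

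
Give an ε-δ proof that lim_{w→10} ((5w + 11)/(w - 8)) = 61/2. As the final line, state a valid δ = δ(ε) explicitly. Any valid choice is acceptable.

Let ε > 0 be given. We want δ > 0 with 0 < |w − 10| < δ ⇒ |(5w + 11)/(w - 8) − (61/2)| < ε.
Combining over a common denominator, (5w + 11)/(w - 8) − (61/2) = [(5w + 11)·2 − 61·(w - 8)] / [2·(w - 8)] = -51(w − 10) / (2(w - 8)).
So |(5w + 11)/(w - 8) − (61/2)| = 51|w − 10| / (2·|w − 8|).
Require δ ≤ 1, so |w − 8| ≥ |2| − |w − 10| > 2 − 1 = 1.
Hence |(5w + 11)/(w - 8) − (61/2)| < 51|w − 10|/(2·1) = (51/2)|w − 10|, which is < ε once |w − 10| < (2/51)ε.
Take δ = min(1, (2/51)ε). Then 0 < |w − 10| < δ forces both bounds, so |(5w + 11)/(w - 8) − (61/2)| < ε.

δ = min(1, (2/51)ε)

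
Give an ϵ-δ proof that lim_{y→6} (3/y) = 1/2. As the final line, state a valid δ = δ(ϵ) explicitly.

δ = min(3, 6ϵ)

Fix ϵ > 0. We seek δ > 0 such that 0 < |y − 6| < δ implies |3/y − (1/2)| < ϵ.
|3/y − (1/2)| = 3·|6 − y|/(6·|y|) = 3|y − 6|/(6|y|).
Require δ ≤ 3 so that |y| > 6 − 3 = 3, hence 6|y| > 18.
Then |3/y − (1/2)| < 3|y − 6|/18, which is < ϵ when |y − 6| < 6ϵ.
Take δ = min(3, 6ϵ). Then 0 < |y − 6| < δ gives both |y − 6| < 3 and |y − 6| < 6ϵ, so |3/y − (1/2)| < ϵ.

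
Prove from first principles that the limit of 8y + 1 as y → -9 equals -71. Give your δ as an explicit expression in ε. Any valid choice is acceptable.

Fix ε > 0. We need δ > 0 so that 0 < |y + 9| < δ implies |(8y + 1) + 71| < ε.
Since (8y + 1) + 71 = 8(y + 9), we have |(8y + 1) + 71| = 8|y + 9|.
So 8|y + 9| < ε exactly when |y + 9| < ε/8.
Take δ = ε/8. If 0 < |y + 9| < δ then |(8y + 1) + 71| = 8|y + 9| < 8·(ε/8) = ε.

δ = ε/8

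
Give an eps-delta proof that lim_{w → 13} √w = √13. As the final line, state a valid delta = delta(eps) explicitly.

Fix eps > 0. We want delta > 0 such that 0 < |w − 13| < delta implies |√w − √13| < eps.
Multiplying by the conjugate, |√w − √13| = |w − 13|/(√w + √13).
Restrict delta ≤ 13 so that |w − 13| < 13 forces w > 0, and then √w + √13 > √13.
Hence |√w − √13| < |w − 13|/√13, which is < eps once |w − 13| < √13·eps.
Take delta = min(13, √13·eps). If 0 < |w − 13| < delta then w > 0 and |√w − √13| < |w − 13|/√13 < eps.

delta = min(13, √13·eps)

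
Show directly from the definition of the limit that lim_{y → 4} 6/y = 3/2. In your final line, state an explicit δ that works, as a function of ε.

δ = min(2, (4/3)ε)

Fix ε > 0. We seek δ > 0 such that 0 < |y − 4| < δ implies |6/y − (3/2)| < ε.
|6/y − (3/2)| = 6·|4 − y|/(4·|y|) = 6|y − 4|/(4|y|).
Require δ ≤ 2 so that |y| > 4 − 2 = 2, hence 4|y| > 8.
Then |6/y − (3/2)| < 6|y − 4|/8, which is < ε when |y − 4| < (4/3)ε.
Take δ = min(2, (4/3)ε). Then 0 < |y − 4| < δ gives both |y − 4| < 2 and |y − 4| < (4/3)ε, so |6/y − (3/2)| < ε.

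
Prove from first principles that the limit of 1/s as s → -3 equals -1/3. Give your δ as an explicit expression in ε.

δ = min(3/2, (9/2)ε)

Suppose ε > 0. We seek δ > 0 such that 0 < |s + 3| < δ implies |1/s + 1/3| < ε.
|1/s + 1/3| = |-3 − s|/(3·|s|) = |s + 3|/(3|s|).
Require δ ≤ 3/2 so that |s| > 3 − 3/2 = 3/2, hence 3|s| > 9/2.
Then |1/s + 1/3| < |s + 3|/(9/2), which is < ε when |s + 3| < (9/2)ε.
Take δ = min(3/2, (9/2)ε). Then 0 < |s + 3| < δ gives both |s + 3| < 3/2 and |s + 3| < (9/2)ε, so |1/s + 1/3| < ε.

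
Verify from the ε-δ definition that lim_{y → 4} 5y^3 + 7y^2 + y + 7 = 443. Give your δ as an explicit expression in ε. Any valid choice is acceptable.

Fix ε > 0. We want δ > 0 such that 0 < |y − 4| < δ implies |(5y^3 + 7y^2 + y + 7) − 443| < ε.
(5y^3 + 7y^2 + y + 7) − 443 = 5y^3 + 7y^2 + y - 436 = (y − 4)(5y^2 + 27y + 109).
So |(5y^3 + 7y^2 + y + 7) − 443| = |y − 4|·|5y^2 + 27y + 109|.
Assume first that |y − 4| < 2, so |y| < 6. Then |5y^2 + 27y + 109| ≤ 5·6^2 + 27·6 + 109 = 451.
Hence |(5y^3 + 7y^2 + y + 7) − 443| ≤ 451|y − 4| < ε provided |y − 4| < ε/451.
Take δ = min(2, ε/451). Then 0 < |y − 4| < δ gives both |y − 4| < 2 and |y − 4| < ε/451, so |(5y^3 + 7y^2 + y + 7) − 443| < ε.

δ = min(2, ε/451)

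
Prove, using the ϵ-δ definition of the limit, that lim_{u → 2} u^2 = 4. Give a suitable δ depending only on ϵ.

Fix ϵ > 0. We seek δ > 0 with 0 < |u − 2| < δ ⇒ |u^2 − 4| < ϵ.
Factor: u^2 − 4 = (u − 2)(u + 2), so |u^2 − 4| = |u − 2|·|u + 2|.
Restrict δ ≤ 1. Then |u − 2| < 1 gives |u| < 3, so by the triangle inequality |u + 2| ≤ 3 + 2 = 5.
Hence |u^2 − 4| ≤ 5|u − 2|, which is < ϵ once |u − 2| < ϵ/5.
Take δ = min(1, ϵ/5). If 0 < |u − 2| < δ then both bounds hold and |u^2 − 4| ≤ 5|u − 2| < 5·(ϵ/5) = ϵ.

δ = min(1, ϵ/5)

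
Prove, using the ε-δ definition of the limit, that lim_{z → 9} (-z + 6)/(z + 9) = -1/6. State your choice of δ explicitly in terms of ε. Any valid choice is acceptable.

Let ε > 0 be given. We want δ > 0 with 0 < |z − 9| < δ ⇒ |(-z + 6)/(z + 9) + 1/6| < ε.
Combining over a common denominator, (-z + 6)/(z + 9) + 1/6 = [(-z + 6)·18 − (-3)·(z + 9)] / [18·(z + 9)] = -15(z − 9) / (18(z + 9)).
So |(-z + 6)/(z + 9) + 1/6| = 15|z − 9| / (18·|z + 9|).
Require δ ≤ 9, so |z + 9| ≥ |18| − |z − 9| > 18 − 9 = 9.
Hence |(-z + 6)/(z + 9) + 1/6| < 15|z − 9|/(18·9) = (5/54)|z − 9|, which is < ε once |z − 9| < (54/5)ε.
Take δ = min(9, (54/5)ε). Then 0 < |z − 9| < δ forces both bounds, so |(-z + 6)/(z + 9) + 1/6| < ε.

δ = min(9, (54/5)ε)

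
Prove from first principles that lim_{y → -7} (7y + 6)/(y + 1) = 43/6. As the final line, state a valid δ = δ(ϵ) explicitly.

Let ϵ > 0 be given. We want δ > 0 with 0 < |y + 7| < δ ⇒ |(7y + 6)/(y + 1) − (43/6)| < ϵ.
Combining over a common denominator, (7y + 6)/(y + 1) − (43/6) = [(7y + 6)·(-6) − (-43)·(y + 1)] / [(-6)·(y + 1)] = 1(y + 7) / ((-6)(y + 1)).
So |(7y + 6)/(y + 1) − (43/6)| = |y + 7| / (6·|y + 1|).
Restrict δ ≤ 3. Then |y + 7| < 3 gives |y + 1| = |(y + 7) + (-6)| ≥ 6 − 3 = 3.
Hence |(7y + 6)/(y + 1) − (43/6)| < |y + 7|/(6·3) = (1/18)|y + 7|, which is < ϵ once |y + 7| < 18ϵ.
Take δ = min(3, 18ϵ). Then 0 < |y + 7| < δ forces both bounds, so |(7y + 6)/(y + 1) − (43/6)| < ϵ.

δ = min(3, 18ϵ)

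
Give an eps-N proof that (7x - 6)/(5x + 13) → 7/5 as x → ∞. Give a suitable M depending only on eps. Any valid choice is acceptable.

M = (121/25)/eps

Let eps > 0 be given. We seek M > 0 such that x > M implies |(7x - 6)/(5x + 13) − (7/5)| < eps.
(7x - 6)/(5x + 13) − (7/5) = (5(7x - 6) − 7(5x + 13)) / (5(5x + 13)) = -121/(5(5x + 13)).
For x > 0 we have 5x + 13 > 5x, so |(7x - 6)/(5x + 13) − (7/5)| = 121/(5(5x + 13)) < 121/(5·5x) = (121/25)/x.
Thus |(7x - 6)/(5x + 13) − (7/5)| < eps whenever x > (121/25)/eps.
Take M = (121/25)/eps. If x > M then |(7x - 6)/(5x + 13) − (7/5)| < (121/25)/x < eps.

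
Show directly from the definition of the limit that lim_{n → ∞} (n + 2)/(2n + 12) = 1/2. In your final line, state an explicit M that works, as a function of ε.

M = 2/ε

Suppose ε > 0. For n ≥ 1, |(n + 2)/(2n + 12) − (1/2)| = |-8|/(2(2n + 12)) = 8/(2(2n + 12)).
Since 2n + 12 ≥ 2n for n ≥ 1, this is ≤ 8/(2·2n) = 2/n.
So |(n + 2)/(2n + 12) − (1/2)| < ε whenever n > 2/ε.
Take M = 2/ε. If n > M then |(n + 2)/(2n + 12) − (1/2)| ≤ 2/n < ε.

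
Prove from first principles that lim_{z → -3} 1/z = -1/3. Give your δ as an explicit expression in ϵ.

δ = min(3/2, (9/2)ϵ)

Let ϵ > 0 be given. We seek δ > 0 such that 0 < |z + 3| < δ implies |1/z + 1/3| < ϵ.
|1/z + 1/3| = |-3 − z|/(3·|z|) = |z + 3|/(3|z|).
Require δ ≤ 3/2 so that |z| > 3 − 3/2 = 3/2, hence 3|z| > 9/2.
Then |1/z + 1/3| < |z + 3|/(9/2), which is < ϵ when |z + 3| < (9/2)ϵ.
Take δ = min(3/2, (9/2)ϵ). Then 0 < |z + 3| < δ gives both |z + 3| < 3/2 and |z + 3| < (9/2)ϵ, so |1/z + 1/3| < ϵ.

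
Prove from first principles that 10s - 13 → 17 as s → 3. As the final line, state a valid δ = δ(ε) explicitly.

δ = ε/10

Suppose ε > 0. We need δ > 0 so that 0 < |s − 3| < δ implies |(10s - 13) − 17| < ε.
|(10s - 13) − 17| = |10s - 30| = 10|s − 3|.
So 10|s − 3| < ε exactly when |s − 3| < ε/10.
Take δ = ε/10. If 0 < |s − 3| < δ then |(10s - 13) − 17| = 10|s − 3| < 10·(ε/10) = ε.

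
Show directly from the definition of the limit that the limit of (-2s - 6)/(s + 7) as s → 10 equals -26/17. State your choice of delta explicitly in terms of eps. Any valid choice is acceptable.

delta = min(17/2, (289/16)eps)

Let eps > 0. We want delta > 0 with 0 < |s − 10| < delta ⇒ |(-2s - 6)/(s + 7) + 26/17| < eps.
Combining over a common denominator, (-2s - 6)/(s + 7) + 26/17 = [(-2s - 6)·17 − (-26)·(s + 7)] / [17·(s + 7)] = -8(s − 10) / (17(s + 7)).
So |(-2s - 6)/(s + 7) + 26/17| = 8|s − 10| / (17·|s + 7|).
Require delta ≤ 17/2, so |s + 7| ≥ |17| − |s − 10| > 17 − 17/2 = 17/2.
Hence |(-2s - 6)/(s + 7) + 26/17| < 8|s − 10|/(17·(17/2)) = (16/289)|s − 10|, which is < eps once |s − 10| < (289/16)eps.
Take delta = min(17/2, (289/16)eps). Then 0 < |s − 10| < delta forces both bounds, so |(-2s - 6)/(s + 7) + 26/17| < eps.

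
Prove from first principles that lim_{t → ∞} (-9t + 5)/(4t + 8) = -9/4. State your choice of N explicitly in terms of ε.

N = (23/4)/ε

Suppose ε > 0. We seek N > 0 such that t > N implies |(-9t + 5)/(4t + 8) + 9/4| < ε.
(-9t + 5)/(4t + 8) + 9/4 = (4(-9t + 5) − (-9)(4t + 8)) / (4(4t + 8)) = 92/(4(4t + 8)).
For t > 0 we have 4t + 8 > 4t, so |(-9t + 5)/(4t + 8) + 9/4| = 92/(4(4t + 8)) < 92/(4·4t) = (23/4)/t.
Thus |(-9t + 5)/(4t + 8) + 9/4| < ε whenever t > (23/4)/ε.
Take N = (23/4)/ε. If t > N then |(-9t + 5)/(4t + 8) + 9/4| < (23/4)/t < ε.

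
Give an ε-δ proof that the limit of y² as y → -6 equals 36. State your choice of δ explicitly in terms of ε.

Suppose ε > 0. We seek δ > 0 with 0 < |y + 6| < δ ⇒ |y² − 36| < ε.
Factor: y² − 36 = (y + 6)(y - 6), so |y² − 36| = |y + 6|·|y - 6|.
Impose δ ≤ 1 so that |y| < 7; then |y - 6| ≤ 13.
Hence |y² − 36| ≤ 13|y + 6|, which is < ε once |y + 6| < ε/13.
Take δ = min(1, ε/13). If 0 < |y + 6| < δ then both bounds hold and |y² − 36| ≤ 13|y + 6| < 13·(ε/13) = ε.

δ = min(1, ε/13)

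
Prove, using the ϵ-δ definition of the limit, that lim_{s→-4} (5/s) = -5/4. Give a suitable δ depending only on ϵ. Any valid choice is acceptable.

δ = min(2, (8/5)ϵ)

Suppose ϵ > 0. We seek δ > 0 such that 0 < |s + 4| < δ implies |5/s + 5/4| < ϵ.
|5/s + 5/4| = 5·|-4 − s|/(4·|s|) = 5|s + 4|/(4|s|).
Restrict δ ≤ 2. Then |s + 4| < 2 gives |s| > 2, so 4|s| > 8.
Then |5/s + 5/4| < 5|s + 4|/8, which is < ϵ when |s + 4| < (8/5)ϵ.
Take δ = min(2, (8/5)ϵ). Then 0 < |s + 4| < δ gives both |s + 4| < 2 and |s + 4| < (8/5)ϵ, so |5/s + 5/4| < ϵ.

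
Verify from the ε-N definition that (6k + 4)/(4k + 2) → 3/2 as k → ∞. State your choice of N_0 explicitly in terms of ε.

Suppose ε > 0. For k ≥ 1, |(6k + 4)/(4k + 2) − (3/2)| = |4|/(4(4k + 2)) = 4/(4(4k + 2)).
Since 4k + 2 ≥ 4k for k ≥ 1, this is ≤ 4/(4·4k) = (1/4)/k.
So |(6k + 4)/(4k + 2) − (3/2)| < ε whenever k > (1/4)/ε.
Take N_0 = (1/4)/ε. If k > N_0 then |(6k + 4)/(4k + 2) − (3/2)| ≤ (1/4)/k < ε.

N_0 = (1/4)/ε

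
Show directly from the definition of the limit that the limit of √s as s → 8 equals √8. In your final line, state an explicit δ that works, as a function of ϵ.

Let ϵ > 0. We want δ > 0 such that 0 < |s − 8| < δ implies |√s − √8| < ϵ.
Multiplying by the conjugate, |√s − √8| = |s − 8|/(√s + √8).
Restrict δ ≤ 8 so that |s − 8| < 8 forces s > 0, and then √s + √8 > √8.
Hence |√s − √8| < |s − 8|/√8, which is < ϵ once |s − 8| < √8·ϵ.
Take δ = min(8, √8·ϵ). If 0 < |s − 8| < δ then s > 0 and |√s − √8| < |s − 8|/√8 < ϵ.

δ = min(8, √8·ϵ)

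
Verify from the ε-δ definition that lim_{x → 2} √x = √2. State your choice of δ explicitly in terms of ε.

δ = min(2, √2·ε)

Fix ε > 0. We want δ > 0 such that 0 < |x − 2| < δ implies |√x − √2| < ε.
Multiplying by the conjugate, |√x − √2| = |x − 2|/(√x + √2).
Restrict δ ≤ 2 so that |x − 2| < 2 forces x > 0, and then √x + √2 > √2.
Hence |√x − √2| < |x − 2|/√2, which is < ε once |x − 2| < √2·ε.
Take δ = min(2, √2·ε). If 0 < |x − 2| < δ then x > 0 and |√x − √2| < |x − 2|/√2 < ε.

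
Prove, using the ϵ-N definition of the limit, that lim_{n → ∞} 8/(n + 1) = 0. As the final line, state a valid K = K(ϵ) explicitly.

Fix ϵ > 0. For n ≥ 1, |8/(n + 1) − 0| = 8/(n + 1) ≤ 8/n.
We need 8/n < ϵ, i.e. n > 8/ϵ.
Take K = 8/ϵ. If n > K then |8/(n + 1)| ≤ 8/n < ϵ.

K = 8/ϵ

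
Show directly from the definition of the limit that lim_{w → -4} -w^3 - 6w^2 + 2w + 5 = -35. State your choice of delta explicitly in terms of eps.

Fix eps > 0. We want delta > 0 such that 0 < |w + 4| < delta implies |(-w^3 - 6w^2 + 2w + 5) + 35| < eps.
(-w^3 - 6w^2 + 2w + 5) + 35 = -w^3 - 6w^2 + 2w + 40 = (w + 4)(-w^2 - 2w + 10).
So |(-w^3 - 6w^2 + 2w + 5) + 35| = |w + 4|·|-w^2 - 2w + 10|.
Assume first that |w + 4| < 1, so |w| < 5. Then |-w^2 - 2w + 10| ≤ 5^2 + 2·5 + 10 = 45.
Hence |(-w^3 - 6w^2 + 2w + 5) + 35| ≤ 45|w + 4| < eps provided |w + 4| < eps/45.
Take delta = min(1, eps/45). Then 0 < |w + 4| < delta gives both |w + 4| < 1 and |w + 4| < eps/45, so |(-w^3 - 6w^2 + 2w + 5) + 35| < eps.

delta = min(1, eps/45)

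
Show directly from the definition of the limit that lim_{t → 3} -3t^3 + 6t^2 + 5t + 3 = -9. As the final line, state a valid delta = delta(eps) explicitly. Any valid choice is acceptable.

delta = min(1, eps/64)

Let eps > 0. We want delta > 0 such that 0 < |t − 3| < delta implies |(-3t^3 + 6t^2 + 5t + 3) + 9| < eps.
(-3t^3 + 6t^2 + 5t + 3) + 9 = -3t^3 + 6t^2 + 5t + 12 = (t − 3)(-3t^2 - 3t - 4).
So |(-3t^3 + 6t^2 + 5t + 3) + 9| = |t − 3|·|-3t^2 - 3t - 4|.
Assume first that |t − 3| < 1, so |t| < 4. Then |-3t^2 - 3t - 4| ≤ 3·4^2 + 3·4 + 4 = 64.
Hence |(-3t^3 + 6t^2 + 5t + 3) + 9| ≤ 64|t − 3| < eps provided |t − 3| < eps/64.
Take delta = min(1, eps/64). Then 0 < |t − 3| < delta gives both |t − 3| < 1 and |t − 3| < eps/64, so |(-3t^3 + 6t^2 + 5t + 3) + 9| < eps.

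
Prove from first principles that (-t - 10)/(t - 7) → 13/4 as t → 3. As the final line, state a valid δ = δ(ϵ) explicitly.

δ = min(2, (8/17)ϵ)

Let ϵ > 0 be given. We want δ > 0 with 0 < |t − 3| < δ ⇒ |(-t - 10)/(t - 7) − (13/4)| < ϵ.
Combining over a common denominator, (-t - 10)/(t - 7) − (13/4) = [(-t - 10)·(-4) − (-13)·(t - 7)] / [(-4)·(t - 7)] = 17(t − 3) / ((-4)(t - 7)).
So |(-t - 10)/(t - 7) − (13/4)| = 17|t − 3| / (4·|t − 7|).
Require δ ≤ 2, so |t − 7| ≥ |-4| − |t − 3| > 4 − 2 = 2.
Hence |(-t - 10)/(t - 7) − (13/4)| < 17|t − 3|/(4·2) = (17/8)|t − 3|, which is < ϵ once |t − 3| < (8/17)ϵ.
Take δ = min(2, (8/17)ϵ). Then 0 < |t − 3| < δ forces both bounds, so |(-t - 10)/(t - 7) − (13/4)| < ϵ.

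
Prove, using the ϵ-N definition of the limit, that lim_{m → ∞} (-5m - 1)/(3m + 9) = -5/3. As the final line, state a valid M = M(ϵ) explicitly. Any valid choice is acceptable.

Let ϵ > 0 be given. For m ≥ 1, |(-5m - 1)/(3m + 9) + 5/3| = |42|/(3(3m + 9)) = 42/(3(3m + 9)).
Since 3m + 9 ≥ 3m for m ≥ 1, this is ≤ 42/(3·3m) = (14/3)/m.
So |(-5m - 1)/(3m + 9) + 5/3| < ϵ whenever m > (14/3)/ϵ.
Take M = (14/3)/ϵ. If m > M then |(-5m - 1)/(3m + 9) + 5/3| ≤ (14/3)/m < ϵ.

M = (14/3)/ϵ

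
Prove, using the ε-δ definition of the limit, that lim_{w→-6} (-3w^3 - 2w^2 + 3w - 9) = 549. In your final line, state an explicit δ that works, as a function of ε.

δ = min(2, ε/413)

Let ε > 0. We want δ > 0 such that 0 < |w + 6| < δ implies |(-3w^3 - 2w^2 + 3w - 9) − 549| < ε.
(-3w^3 - 2w^2 + 3w - 9) − 549 = -3w^3 - 2w^2 + 3w - 558 = (w + 6)(-3w^2 + 16w - 93).
So |(-3w^3 - 2w^2 + 3w - 9) − 549| = |w + 6|·|-3w^2 + 16w - 93|.
Assume first that |w + 6| < 2, so |w| < 8. Then |-3w^2 + 16w - 93| ≤ 3·8^2 + 16·8 + 93 = 413.
Hence |(-3w^3 - 2w^2 + 3w - 9) − 549| ≤ 413|w + 6| < ε provided |w + 6| < ε/413.
Choosing δ = min(2, ε/413) ensures both conditions, hence |(-3w^3 - 2w^2 + 3w - 9) − 549| < ε.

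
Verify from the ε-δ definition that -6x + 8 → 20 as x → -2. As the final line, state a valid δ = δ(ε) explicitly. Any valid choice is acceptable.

δ = ε/6

Let ε > 0 be given. We need δ > 0 so that 0 < |x + 2| < δ implies |(-6x + 8) − 20| < ε.
Since (-6x + 8) − 20 = -6(x + 2), we have |(-6x + 8) − 20| = 6|x + 2|.
Thus it suffices that |x + 2| < ε/6.
Take δ = ε/6. If 0 < |x + 2| < δ then |(-6x + 8) − 20| = 6|x + 2| < 6·(ε/6) = ε.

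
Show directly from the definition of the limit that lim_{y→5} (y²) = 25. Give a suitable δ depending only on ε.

Suppose ε > 0. We seek δ > 0 with 0 < |y − 5| < δ ⇒ |y² − 25| < ε.
Factor: y² − 25 = (y − 5)(y + 5), so |y² − 25| = |y − 5|·|y + 5|.
Impose δ ≤ 1 so that |y| < 6; then |y + 5| ≤ 11.
Hence |y² − 25| ≤ 11|y − 5|, which is < ε once |y − 5| < ε/11.
Take δ = min(1, ε/11). If 0 < |y − 5| < δ then both bounds hold and |y² − 25| ≤ 11|y − 5| < 11·(ε/11) = ε.

δ = min(1, ε/11)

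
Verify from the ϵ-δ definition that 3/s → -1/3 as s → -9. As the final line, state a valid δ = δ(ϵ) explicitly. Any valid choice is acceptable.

δ = min(9/2, (27/2)ϵ)

Fix ϵ > 0. We seek δ > 0 such that 0 < |s + 9| < δ implies |3/s + 1/3| < ϵ.
|3/s + 1/3| = 3·|-9 − s|/(9·|s|) = 3|s + 9|/(9|s|).
Restrict δ ≤ 9/2. Then |s + 9| < 9/2 gives |s| > 9/2, so 9|s| > 81/2.
Then |3/s + 1/3| < 3|s + 9|/(81/2), which is < ϵ when |s + 9| < (27/2)ϵ.
Take δ = min(9/2, (27/2)ϵ). Then 0 < |s + 9| < δ gives both |s + 9| < 9/2 and |s + 9| < (27/2)ϵ, so |3/s + 1/3| < ϵ.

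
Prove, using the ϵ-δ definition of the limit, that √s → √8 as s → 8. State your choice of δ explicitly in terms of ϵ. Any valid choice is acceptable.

Let ϵ > 0 be given. We want δ > 0 such that 0 < |s − 8| < δ implies |√s − √8| < ϵ.
Rationalise: √s − √8 = (s − 8)/(√s + √8), so |√s − √8| = |s − 8|/(√s + √8).
Restrict δ ≤ 8 so that |s − 8| < 8 forces s > 0, and then √s + √8 > √8.
Hence |√s − √8| < |s − 8|/√8, which is < ϵ once |s − 8| < √8·ϵ.
Take δ = min(8, √8·ϵ). If 0 < |s − 8| < δ then s > 0 and |√s − √8| < |s − 8|/√8 < ϵ.

δ = min(8, √8·ϵ)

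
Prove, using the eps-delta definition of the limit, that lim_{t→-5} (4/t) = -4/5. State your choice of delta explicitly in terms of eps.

Let eps > 0 be given. We seek delta > 0 such that 0 < |t + 5| < delta implies |4/t + 4/5| < eps.
|4/t + 4/5| = 4·|-5 − t|/(5·|t|) = 4|t + 5|/(5|t|).
Require delta ≤ 5/2 so that |t| > 5 − 5/2 = 5/2, hence 5|t| > 25/2.
Then |4/t + 4/5| < 4|t + 5|/(25/2), which is < eps when |t + 5| < (25/8)eps.
Take delta = min(5/2, (25/8)eps). Then 0 < |t + 5| < delta gives both |t + 5| < 5/2 and |t + 5| < (25/8)eps, so |4/t + 4/5| < eps.

delta = min(5/2, (25/8)eps)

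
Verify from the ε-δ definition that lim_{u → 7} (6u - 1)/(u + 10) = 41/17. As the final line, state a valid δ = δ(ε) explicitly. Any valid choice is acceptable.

δ = min(17/2, (289/122)ε)

Suppose ε > 0. We want δ > 0 with 0 < |u − 7| < δ ⇒ |(6u - 1)/(u + 10) − (41/17)| < ε.
Combining over a common denominator, (6u - 1)/(u + 10) − (41/17) = [(6u - 1)·17 − 41·(u + 10)] / [17·(u + 10)] = 61(u − 7) / (17(u + 10)).
So |(6u - 1)/(u + 10) − (41/17)| = 61|u − 7| / (17·|u + 10|).
Restrict δ ≤ 17/2. Then |u − 7| < 17/2 gives |u + 10| = |(u − 7) + 17| ≥ 17 − 17/2 = 17/2.
Hence |(6u - 1)/(u + 10) − (41/17)| < 61|u − 7|/(17·(17/2)) = (122/289)|u − 7|, which is < ε once |u − 7| < (289/122)ε.
Take δ = min(17/2, (289/122)ε). Then 0 < |u − 7| < δ forces both bounds, so |(6u - 1)/(u + 10) − (41/17)| < ε.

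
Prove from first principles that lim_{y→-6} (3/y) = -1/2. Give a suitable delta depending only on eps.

Let eps > 0. We seek delta > 0 such that 0 < |y + 6| < delta implies |3/y + 1/2| < eps.
|3/y + 1/2| = 3·|-6 − y|/(6·|y|) = 3|y + 6|/(6|y|).
Require delta ≤ 3 so that |y| > 6 − 3 = 3, hence 6|y| > 18.
Then |3/y + 1/2| < 3|y + 6|/18, which is < eps when |y + 6| < 6eps.
Take delta = min(3, 6eps). Then 0 < |y + 6| < delta gives both |y + 6| < 3 and |y + 6| < 6eps, so |3/y + 1/2| < eps.

delta = min(3, 6eps)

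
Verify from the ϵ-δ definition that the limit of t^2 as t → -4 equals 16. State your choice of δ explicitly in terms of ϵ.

δ = min(2, ϵ/10)

Suppose ϵ > 0. We seek δ > 0 with 0 < |t + 4| < δ ⇒ |t^2 − 16| < ϵ.
Factor: t^2 − 16 = (t + 4)(t - 4), so |t^2 − 16| = |t + 4|·|t - 4|.
Restrict δ ≤ 2. Then |t + 4| < 2 gives |t| < 6, so by the triangle inequality |t - 4| ≤ 6 + 4 = 10.
Hence |t^2 − 16| ≤ 10|t + 4|, which is < ϵ once |t + 4| < ϵ/10.
Take δ = min(2, ϵ/10). If 0 < |t + 4| < δ then both bounds hold and |t^2 − 16| ≤ 10|t + 4| < 10·(ϵ/10) = ϵ.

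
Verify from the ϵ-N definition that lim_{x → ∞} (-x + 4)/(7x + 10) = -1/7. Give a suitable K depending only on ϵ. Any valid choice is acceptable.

Fix ϵ > 0. We seek K > 0 such that x > K implies |(-x + 4)/(7x + 10) + 1/7| < ϵ.
(-x + 4)/(7x + 10) + 1/7 = (7(-x + 4) − (-1)(7x + 10)) / (7(7x + 10)) = 38/(7(7x + 10)).
For x > 0 we have 7x + 10 > 7x, so |(-x + 4)/(7x + 10) + 1/7| = 38/(7(7x + 10)) < 38/(7·7x) = (38/49)/x.
Thus |(-x + 4)/(7x + 10) + 1/7| < ϵ whenever x > (38/49)/ϵ.
Take K = (38/49)/ϵ. If x > K then |(-x + 4)/(7x + 10) + 1/7| < (38/49)/x < ϵ.

K = (38/49)/ϵ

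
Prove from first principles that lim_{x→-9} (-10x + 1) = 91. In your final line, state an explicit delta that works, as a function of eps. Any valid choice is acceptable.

Fix eps > 0. We need delta > 0 so that 0 < |x + 9| < delta implies |(-10x + 1) − 91| < eps.
|(-10x + 1) − 91| = |-10x - 90| = 10|x + 9|.
Thus it suffices that |x + 9| < eps/10.
Take delta = eps/10. If 0 < |x + 9| < delta then |(-10x + 1) − 91| = 10|x + 9| < 10·(eps/10) = eps.

delta = eps/10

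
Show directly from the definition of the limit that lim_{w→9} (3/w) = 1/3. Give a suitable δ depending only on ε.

Let ε > 0 be given. We seek δ > 0 such that 0 < |w − 9| < δ implies |3/w − (1/3)| < ε.
|3/w − (1/3)| = 3·|9 − w|/(9·|w|) = 3|w − 9|/(9|w|).
Restrict δ ≤ 9/2. Then |w − 9| < 9/2 gives |w| > 9/2, so 9|w| > 81/2.
Then |3/w − (1/3)| < 3|w − 9|/(81/2), which is < ε when |w − 9| < (27/2)ε.
Take δ = min(9/2, (27/2)ε). Then 0 < |w − 9| < δ gives both |w − 9| < 9/2 and |w − 9| < (27/2)ε, so |3/w − (1/3)| < ε.

δ = min(9/2, (27/2)ε)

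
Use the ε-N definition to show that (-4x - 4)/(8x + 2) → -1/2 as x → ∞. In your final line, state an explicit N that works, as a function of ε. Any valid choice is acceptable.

Fix ε > 0. We seek N > 0 such that x > N implies |(-4x - 4)/(8x + 2) + 1/2| < ε.
(-4x - 4)/(8x + 2) + 1/2 = (8(-4x - 4) − (-4)(8x + 2)) / (8(8x + 2)) = -24/(8(8x + 2)).
For x > 0 we have 8x + 2 > 8x, so |(-4x - 4)/(8x + 2) + 1/2| = 24/(8(8x + 2)) < 24/(8·8x) = (3/8)/x.
Thus |(-4x - 4)/(8x + 2) + 1/2| < ε whenever x > (3/8)/ε.
Take N = (3/8)/ε. If x > N then |(-4x - 4)/(8x + 2) + 1/2| < (3/8)/x < ε.

N = (3/8)/ε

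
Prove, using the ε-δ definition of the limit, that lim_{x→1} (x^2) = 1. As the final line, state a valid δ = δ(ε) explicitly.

Fix ε > 0. We seek δ > 0 with 0 < |x − 1| < δ ⇒ |x^2 − 1| < ε.
Factor: x^2 − 1 = (x − 1)(x + 1), so |x^2 − 1| = |x − 1|·|x + 1|.
Restrict δ ≤ 1. Then |x − 1| < 1 gives |x| < 2, so by the triangle inequality |x + 1| ≤ 2 + 1 = 3.
Hence |x^2 − 1| ≤ 3|x − 1|, which is < ε once |x − 1| < ε/3.
Take δ = min(1, ε/3). If 0 < |x − 1| < δ then both bounds hold and |x^2 − 1| ≤ 3|x − 1| < 3·(ε/3) = ε.

δ = min(1, ε/3)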